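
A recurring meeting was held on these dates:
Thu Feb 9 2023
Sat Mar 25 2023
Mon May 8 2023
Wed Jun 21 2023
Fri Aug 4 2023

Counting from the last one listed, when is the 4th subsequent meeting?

Sat Jan 27 2024

Gaps between consecutive events: 44, 44, 44, 44 days — a constant 44-day interval.
Fri Aug 4 2023 + 44 days = Sun Sep 17 2023.
Sun Sep 17 2023 + 44 days = Tue Oct 31 2023.
Tue Oct 31 2023 + 44 days = Thu Dec 14 2023.
Thu Dec 14 2023 + 44 days = Sat Jan 27 2024.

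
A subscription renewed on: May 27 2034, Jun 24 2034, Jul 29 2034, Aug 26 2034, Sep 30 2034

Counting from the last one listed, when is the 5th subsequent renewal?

Feb 24 2035

Every date is a Saturday; gaps 28, 35, 28, 35 days.
Each is the last Saturday of its month (at least one falls on the 29th or later, ruling out '4th Saturday').
October 2034 ends with Saturday Oct 28 2034.
Last Saturday of November 2034: Nov 25 2034.
Last Saturday of December 2034: Dec 30 2034.
January 2035 ends with Saturday Jan 27 2035.
February 2035 ends with Saturday Feb 24 2035.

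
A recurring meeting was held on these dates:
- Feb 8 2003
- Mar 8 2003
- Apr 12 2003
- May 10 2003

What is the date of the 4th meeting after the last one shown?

Gaps: 28, 35, 28 days — a mix of 28 and 35. Every date is a Saturday.
Each is the 2nd Saturday of its month.
June 2003 — 2nd Saturday is Jun 14 2003.
2nd Saturday of July 2003: Jul 12 2003.
August 2003 — 2nd Saturday is Aug 9 2003.
September 2003 — 2nd Saturday is Sep 13 2003.

Sep 13 2003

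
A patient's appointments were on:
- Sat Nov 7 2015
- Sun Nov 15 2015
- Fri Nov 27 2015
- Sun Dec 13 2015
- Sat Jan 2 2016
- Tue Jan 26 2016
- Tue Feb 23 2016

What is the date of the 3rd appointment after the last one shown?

Fri Jun 10 2016

Gaps: 8, 12, 16, 20, 24, 28 days — each gap is 4 larger than the previous one.
Next gap: 32 days. Tue Feb 23 2016 + 32 days = Sat Mar 26 2016.
Next gap: 36 days. Sat Mar 26 2016 + 36 days = Sun May 1 2016.
Next gap: 40 days. Sun May 1 2016 + 40 days = Fri Jun 10 2016.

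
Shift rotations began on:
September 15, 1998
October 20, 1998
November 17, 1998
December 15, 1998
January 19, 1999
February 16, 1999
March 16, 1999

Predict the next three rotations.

Gaps: 35, 28, 28, 35, 28, 28 days — a mix of 28 and 35. Every date is a Tuesday.
Each is the 3rd Tuesday of its month.
April 1999 — 3rd Tuesday is April 20, 1999.
3rd Tuesday of May 1999: May 18, 1999.
3rd Tuesday of June 1999: June 15, 1999.

April 20, 1999; May 18, 1999; June 15, 1999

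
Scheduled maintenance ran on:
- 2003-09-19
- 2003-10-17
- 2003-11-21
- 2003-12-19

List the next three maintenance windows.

2004-01-16, 2004-02-20, 2004-03-19

Gaps: 28, 35, 28 days — a mix of 28 and 35. Every date is a Friday.
Each is the 3rd Friday of its month.
January 2004 — 3rd Friday is 2004-01-16.
3rd Friday of February 2004: 2004-02-20.
March 2004 — 3rd Friday is 2004-03-19.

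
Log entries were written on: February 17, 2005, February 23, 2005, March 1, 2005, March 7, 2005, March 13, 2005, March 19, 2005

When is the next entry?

March 25, 2005

The spacing is 6, 6, 6, 6, 6 days — always 6 days.
March 19, 2005 + 6 days = March 25, 2005.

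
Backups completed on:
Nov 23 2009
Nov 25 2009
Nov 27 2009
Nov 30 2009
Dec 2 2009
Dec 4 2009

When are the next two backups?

The gap pattern 2, 2, 3, 2, 2 repeats every 3 events.
These are the Mondays, Wednesdays and Fridays of each week.
Next Monday: Dec 7 2009.
The following Wednesday is Dec 9 2009.

Dec 7 2009, Dec 9 2009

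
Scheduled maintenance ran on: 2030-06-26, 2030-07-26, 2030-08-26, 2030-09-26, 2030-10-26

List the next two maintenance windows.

2030-11-26, 2030-12-26

Gaps: 30, 31, 31, 30 days — not constant. Every event is on the 26th of the month.
Pattern: the 26th of each month.
November 2030: 2030-11-26.
Next: December 2030 → 2030-12-26.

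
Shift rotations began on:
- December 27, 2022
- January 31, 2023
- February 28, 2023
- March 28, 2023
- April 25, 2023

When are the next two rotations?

May 30, 2023; June 27, 2023

All Tuesdays; the gaps (35, 28, 28, 28) vary with month length.
This is the last Tuesday of each month.
May 2023 ends with Tuesday May 30, 2023.
June 2023 ends with Tuesday June 27, 2023.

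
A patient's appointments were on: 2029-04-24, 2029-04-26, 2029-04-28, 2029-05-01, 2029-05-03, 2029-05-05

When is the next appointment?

Every event lands on a Tuesday or Thursday or Saturday (gaps cycle 2, 2, 3, 2, 2).
So the schedule is: every Tuesday, Thursday and Saturday.
The following Tuesday is 2029-05-08.

2029-05-08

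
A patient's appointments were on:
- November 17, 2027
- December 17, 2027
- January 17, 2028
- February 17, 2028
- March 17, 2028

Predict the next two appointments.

April 17, 2028; May 17, 2028

Gaps: 30, 31, 31, 29 days — not constant. Every event is on the 17th of the month.
Pattern: the 17th of each month.
April 2028: April 17, 2028.
May 2028: May 17, 2028.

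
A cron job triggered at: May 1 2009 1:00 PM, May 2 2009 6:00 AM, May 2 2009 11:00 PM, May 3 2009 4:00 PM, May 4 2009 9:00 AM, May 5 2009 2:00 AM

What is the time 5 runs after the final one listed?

May 8 2009 3:00 PM

Spacing: 17, 17, 17, 17, 17 h — constant 17 h.
May 5 2009 2:00 AM + 17 h = May 5 2009 7:00 PM.
May 5 2009 7:00 PM + 17 h = May 6 2009 12:00 PM.
May 6 2009 12:00 PM + 17 h = May 7 2009 5:00 AM.
May 7 2009 5:00 AM + 17 h = May 7 2009 10:00 PM.
May 7 2009 10:00 PM + 17 h = May 8 2009 3:00 PM.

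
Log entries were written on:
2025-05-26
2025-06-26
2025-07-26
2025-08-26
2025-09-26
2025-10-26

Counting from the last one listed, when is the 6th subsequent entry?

The day-of-month is always 26 (31, 30, 31, 31, 30 days between events).
So this recurs on the 26th of each month.
Next: November 2025 → 2025-11-26.
December 2025: 2025-12-26.
January 2026: 2026-01-26.
Next: February 2026 → 2026-02-26.
March 2026: 2026-03-26.
April 2026: 2026-04-26.

2026-04-26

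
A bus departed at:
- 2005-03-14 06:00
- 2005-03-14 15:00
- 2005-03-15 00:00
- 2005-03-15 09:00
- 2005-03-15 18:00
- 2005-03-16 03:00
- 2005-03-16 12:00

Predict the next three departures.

The interval is a steady 9 hours (9, 9, 9, 9, 9, 9).
2005-03-16 12:00 + 9 h = 2005-03-16 21:00.
2005-03-16 21:00 + 9 h = 2005-03-17 06:00.
2005-03-17 06:00 + 9 h = 2005-03-17 15:00.

2005-03-16 21:00, 2005-03-17 06:00, 2005-03-17 15:00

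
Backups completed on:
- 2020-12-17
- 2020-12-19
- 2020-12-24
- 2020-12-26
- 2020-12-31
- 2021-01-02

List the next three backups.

2021-01-07, 2021-01-09, 2021-01-14

Gaps: 2, 5, 2, 5, 2 days — not constant, but cyclic with period 2.
The events fall on every Thursday and Saturday.
Next Thursday: 2021-01-07.
Next Saturday: 2021-01-09.
Next Thursday: 2021-01-14.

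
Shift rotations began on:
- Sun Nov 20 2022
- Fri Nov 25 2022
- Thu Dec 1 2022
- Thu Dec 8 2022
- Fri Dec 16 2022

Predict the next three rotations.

Sun Dec 25 2022, Wed Jan 4 2023, Sun Jan 15 2023

Gaps: 5, 6, 7, 8 days — each gap is 1 larger than the previous one.
Next gap: 9 days. Fri Dec 16 2022 + 9 days = Sun Dec 25 2022.
Next gap: 10 days. Sun Dec 25 2022 + 10 days = Wed Jan 4 2023.
Next gap: 11 days. Wed Jan 4 2023 + 11 days = Sun Jan 15 2023.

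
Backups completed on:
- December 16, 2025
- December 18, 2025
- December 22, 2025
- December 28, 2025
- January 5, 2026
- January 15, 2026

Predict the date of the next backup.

January 27, 2026

Gaps: 2, 4, 6, 8, 10 days — each gap is 2 larger than the previous one.
Next gap: 12 days. January 15, 2026 + 12 days = January 27, 2026.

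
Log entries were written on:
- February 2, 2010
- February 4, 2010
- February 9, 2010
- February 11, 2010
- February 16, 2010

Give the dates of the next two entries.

February 18, 2010; February 23, 2010

The gap pattern 2, 5, 2, 5 repeats every 2 events.
These are the Tuesdays and Thursdays of each week.
The following Thursday is February 18, 2010.
The following Tuesday is February 23, 2010.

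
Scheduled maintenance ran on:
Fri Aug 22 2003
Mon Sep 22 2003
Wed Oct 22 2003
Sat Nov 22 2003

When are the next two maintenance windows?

Mon Dec 22 2003, Thu Jan 22 2004

Each date is the 22nd; the gaps (31, 30, 31) track the month lengths.
The rule is the 22nd of each month.
December 2003: Mon Dec 22 2003.
Next: January 2004 → Thu Jan 22 2004.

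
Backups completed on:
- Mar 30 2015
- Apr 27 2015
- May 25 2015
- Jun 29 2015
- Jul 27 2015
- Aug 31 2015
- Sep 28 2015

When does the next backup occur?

Oct 26 2015

Every date is a Monday; gaps 28, 28, 35, 28, 35, 28 days.
Each is the last Monday of its month (at least one falls on the 29th or later, ruling out '4th Monday').
Last Monday of October 2015: Oct 26 2015.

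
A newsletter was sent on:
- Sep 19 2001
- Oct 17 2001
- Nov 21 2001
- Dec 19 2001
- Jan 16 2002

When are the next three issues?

All dates are Wednesdays, 28, 35, 28, 28 days apart.
Specifically, the 3rd Wednesday of each month.
February 2002 — 3rd Wednesday is Feb 20 2002.
March 2002 — 3rd Wednesday is Mar 20 2002.
3rd Wednesday of April 2002: Apr 17 2002.

Feb 20 2002, Mar 20 2002, Apr 17 2002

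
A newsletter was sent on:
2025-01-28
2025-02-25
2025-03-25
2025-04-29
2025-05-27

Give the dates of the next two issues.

2025-06-24, 2025-07-29

Every date is a Tuesday; gaps 28, 28, 35, 28 days.
Each is the last Tuesday of its month (at least one falls on the 29th or later, ruling out '4th Tuesday').
June 2025 ends with Tuesday 2025-06-24.
Last Tuesday of July 2025: 2025-07-29.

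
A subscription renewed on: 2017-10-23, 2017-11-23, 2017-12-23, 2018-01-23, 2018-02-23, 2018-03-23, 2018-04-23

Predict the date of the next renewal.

The day-of-month is always 23 (31, 30, 31, 31, 28, 31 days between events).
So this recurs on the 23rd of each month.
Next: May 2018 → 2018-05-23.

2018-05-23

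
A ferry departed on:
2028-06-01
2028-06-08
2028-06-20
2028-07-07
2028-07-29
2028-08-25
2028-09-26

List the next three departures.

The spacing grows by 5 each time: 7, 12, 17, 22, 27, 32 days.
Next gap: 37 days. 2028-09-26 + 37 days = 2028-11-02.
Next gap: 42 days. 2028-11-02 + 42 days = 2028-12-14.
Next gap: 47 days. 2028-12-14 + 47 days = 2029-01-30.

2028-11-02, 2028-12-14, 2029-01-30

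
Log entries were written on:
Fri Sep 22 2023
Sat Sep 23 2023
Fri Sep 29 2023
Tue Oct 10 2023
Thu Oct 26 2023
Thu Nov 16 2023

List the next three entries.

Intervals are 1, 6, 11, 16, 21 days — an arithmetic progression with common difference 5.
Next gap: 26 days. Thu Nov 16 2023 + 26 days = Tue Dec 12 2023.
Next gap: 31 days. Tue Dec 12 2023 + 31 days = Fri Jan 12 2024.
Next gap: 36 days. Fri Jan 12 2024 + 36 days = Sat Feb 17 2024.

Tue Dec 12 2023, Fri Jan 12 2024, Sat Feb 17 2024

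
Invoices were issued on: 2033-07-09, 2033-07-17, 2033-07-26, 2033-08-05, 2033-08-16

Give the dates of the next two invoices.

Gaps: 8, 9, 10, 11 days — each gap is 1 larger than the previous one.
Next gap: 12 days. 2033-08-16 + 12 days = 2033-08-28.
Next gap: 13 days. 2033-08-28 + 13 days = 2033-09-10.

2033-08-28, 2033-09-10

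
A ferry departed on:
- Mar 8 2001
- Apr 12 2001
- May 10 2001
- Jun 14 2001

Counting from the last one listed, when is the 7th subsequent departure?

Jan 10 2002

All dates are Thursdays, 35, 28, 35 days apart.
Specifically, the 2nd Thursday of each month.
2nd Thursday of July 2001: Jul 12 2001.
2nd Thursday of August 2001: Aug 9 2001.
2nd Thursday of September 2001: Sep 13 2001.
October 2001 — 2nd Thursday is Oct 11 2001.
November 2001 — 2nd Thursday is Nov 8 2001.
2nd Thursday of December 2001: Dec 13 2001.
January 2002 — 2nd Thursday is Jan 10 2002.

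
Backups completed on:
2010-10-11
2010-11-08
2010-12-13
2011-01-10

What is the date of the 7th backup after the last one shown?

Gaps: 28, 35, 28 days — a mix of 28 and 35. Every date is a Monday.
Each is the 2nd Monday of its month.
February 2011 — 2nd Monday is 2011-02-14.
2nd Monday of March 2011: 2011-03-14.
2nd Monday of April 2011: 2011-04-11.
2nd Monday of May 2011: 2011-05-09.
June 2011 — 2nd Monday is 2011-06-13.
2nd Monday of July 2011: 2011-07-11.
2nd Monday of August 2011: 2011-08-08.

2011-08-08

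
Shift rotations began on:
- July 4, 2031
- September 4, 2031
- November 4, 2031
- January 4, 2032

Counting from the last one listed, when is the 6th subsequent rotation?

The day-of-month is always 4 (62, 61, 61 days between events).
So this recurs on the 4th of every 2 months.
March 2032: March 4, 2032.
Next: May 2032 → May 4, 2032.
Next: July 2032 → July 4, 2032.
September 2032: September 4, 2032.
November 2032: November 4, 2032.
January 2033: January 4, 2033.

January 4, 2033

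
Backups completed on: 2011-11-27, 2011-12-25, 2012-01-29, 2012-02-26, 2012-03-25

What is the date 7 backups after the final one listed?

2012-10-28

These are Sundays with 28, 35, 28, 28-day gaps.
Each is the final Sunday of its month — 2012-01-29 is past the 28th, so '4th Sunday' doesn't fit.
Last Sunday of April 2012: 2012-04-29.
Last Sunday of May 2012: 2012-05-27.
June 2012 ends with Sunday 2012-06-24.
Last Sunday of July 2012: 2012-07-29.
August 2012 ends with Sunday 2012-08-26.
Last Sunday of September 2012: 2012-09-30.
October 2012 ends with Sunday 2012-10-28.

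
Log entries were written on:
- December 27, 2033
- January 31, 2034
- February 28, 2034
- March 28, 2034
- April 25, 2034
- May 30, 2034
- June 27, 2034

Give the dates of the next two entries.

July 25, 2034; August 29, 2034

All Tuesdays; the gaps (35, 28, 28, 28, 35, 28) vary with month length.
This is the last Tuesday of each month.
July 2034 ends with Tuesday July 25, 2034.
Last Tuesday of August 2034: August 29, 2034.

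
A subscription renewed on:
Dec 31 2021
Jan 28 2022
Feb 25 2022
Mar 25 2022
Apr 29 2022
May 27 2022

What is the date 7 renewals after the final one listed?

All Fridays; the gaps (28, 28, 28, 35, 28) vary with month length.
This is the last Friday of each month.
Last Friday of June 2022: Jun 24 2022.
Last Friday of July 2022: Jul 29 2022.
August 2022 ends with Friday Aug 26 2022.
September 2022 ends with Friday Sep 30 2022.
October 2022 ends with Friday Oct 28 2022.
Last Friday of November 2022: Nov 25 2022.
Last Friday of December 2022: Dec 30 2022.

Dec 30 2022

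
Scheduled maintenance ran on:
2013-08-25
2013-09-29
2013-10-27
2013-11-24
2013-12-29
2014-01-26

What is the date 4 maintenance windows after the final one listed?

Every date is a Sunday; gaps 35, 28, 28, 35, 28 days.
Each is the last Sunday of its month (at least one falls on the 29th or later, ruling out '4th Sunday').
Last Sunday of February 2014: 2014-02-23.
Last Sunday of March 2014: 2014-03-30.
Last Sunday of April 2014: 2014-04-27.
Last Sunday of May 2014: 2014-05-25.

2014-05-25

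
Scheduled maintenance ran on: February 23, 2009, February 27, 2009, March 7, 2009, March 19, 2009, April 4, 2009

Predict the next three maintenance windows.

Intervals are 4, 8, 12, 16 days — an arithmetic progression with common difference 4.
Next gap: 20 days. April 4, 2009 + 20 days = April 24, 2009.
Next gap: 24 days. April 24, 2009 + 24 days = May 18, 2009.
Next gap: 28 days. May 18, 2009 + 28 days = June 15, 2009.

April 24, 2009; May 18, 2009; June 15, 2009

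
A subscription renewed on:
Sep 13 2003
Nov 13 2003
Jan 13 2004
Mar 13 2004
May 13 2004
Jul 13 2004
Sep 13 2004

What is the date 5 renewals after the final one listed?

Jul 13 2005

The day-of-month is always 13 (61, 61, 60, 61, 61, 62 days between events).
So this recurs on the 13th of every 2 months.
Next: November 2004 → Nov 13 2004.
January 2005: Jan 13 2005.
March 2005: Mar 13 2005.
May 2005: May 13 2005.
July 2005: Jul 13 2005.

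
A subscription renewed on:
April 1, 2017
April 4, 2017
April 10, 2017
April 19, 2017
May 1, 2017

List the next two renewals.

May 16, 2017; June 3, 2017

The spacing grows by 3 each time: 3, 6, 9, 12 days.
Next gap: 15 days. May 1, 2017 + 15 days = May 16, 2017.
Next gap: 18 days. May 16, 2017 + 18 days = June 3, 2017.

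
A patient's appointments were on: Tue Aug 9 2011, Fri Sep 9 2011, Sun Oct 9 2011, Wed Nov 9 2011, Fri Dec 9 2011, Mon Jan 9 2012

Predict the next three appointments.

Thu Feb 9 2012, Fri Mar 9 2012, Mon Apr 9 2012

Gaps: 31, 30, 31, 30, 31 days — not constant. Every event is on the 9th of the month.
Pattern: the 9th of each month.
February 2012: Thu Feb 9 2012.
March 2012: Fri Mar 9 2012.
Next: April 2012 → Mon Apr 9 2012.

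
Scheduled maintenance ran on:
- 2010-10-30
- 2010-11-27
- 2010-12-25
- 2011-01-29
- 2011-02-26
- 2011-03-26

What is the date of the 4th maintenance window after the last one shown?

2011-07-30

All Saturdays; the gaps (28, 28, 35, 28, 28) vary with month length.
This is the last Saturday of each month.
April 2011 ends with Saturday 2011-04-30.
Last Saturday of May 2011: 2011-05-28.
Last Saturday of June 2011: 2011-06-25.
July 2011 ends with Saturday 2011-07-30.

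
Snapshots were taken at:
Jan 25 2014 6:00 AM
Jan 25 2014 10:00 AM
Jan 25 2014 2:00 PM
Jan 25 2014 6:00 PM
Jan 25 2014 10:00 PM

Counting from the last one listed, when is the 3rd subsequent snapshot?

Gaps: 4, 4, 4, 4 hours — each event is 4 hours after the previous one.
Jan 25 2014 10:00 PM + 4 h = Jan 26 2014 2:00 AM.
Jan 26 2014 2:00 AM + 4 h = Jan 26 2014 6:00 AM.
Jan 26 2014 6:00 AM + 4 h = Jan 26 2014 10:00 AM.

Jan 26 2014 10:00 AM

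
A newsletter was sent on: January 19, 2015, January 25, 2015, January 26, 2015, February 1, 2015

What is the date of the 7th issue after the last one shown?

Every event lands on a Monday or Sunday (gaps cycle 6, 1, 6).
So the schedule is: every Monday and Sunday.
Next Monday: February 2, 2015.
Next Sunday: February 8, 2015.
The following Monday is February 9, 2015.
Next Sunday: February 15, 2015.
Next Monday: February 16, 2015.
The following Sunday is February 22, 2015.
Next Monday: February 23, 2015.

February 23, 2015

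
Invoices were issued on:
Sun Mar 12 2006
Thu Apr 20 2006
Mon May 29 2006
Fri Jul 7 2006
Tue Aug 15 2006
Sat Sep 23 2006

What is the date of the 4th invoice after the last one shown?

Mon Feb 26 2007

Gaps between consecutive events: 39, 39, 39, 39, 39 days — a constant 39-day interval.
Sat Sep 23 2006 + 39 days = Wed Nov 1 2006.
Wed Nov 1 2006 + 39 days = Sun Dec 10 2006.
Sun Dec 10 2006 + 39 days = Thu Jan 18 2007.
Thu Jan 18 2007 + 39 days = Mon Feb 26 2007.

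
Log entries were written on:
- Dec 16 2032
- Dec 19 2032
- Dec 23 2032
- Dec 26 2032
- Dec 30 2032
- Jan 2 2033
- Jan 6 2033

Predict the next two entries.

Every event lands on a Thursday or Sunday (gaps cycle 3, 4, 3, 4, 3, 4).
So the schedule is: every Thursday and Sunday.
Next Sunday: Jan 9 2033.
Next Thursday: Jan 13 2033.

Jan 9 2033, Jan 13 2033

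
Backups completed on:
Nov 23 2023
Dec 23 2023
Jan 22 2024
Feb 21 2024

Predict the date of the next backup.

The spacing is 30, 30, 30 days — always 30 days.
Feb 21 2024 + 30 days = Mar 22 2024.

Mar 22 2024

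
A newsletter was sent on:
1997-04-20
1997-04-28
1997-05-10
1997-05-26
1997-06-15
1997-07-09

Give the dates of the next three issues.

Intervals are 8, 12, 16, 20, 24 days — an arithmetic progression with common difference 4.
Next gap: 28 days. 1997-07-09 + 28 days = 1997-08-06.
Next gap: 32 days. 1997-08-06 + 32 days = 1997-09-07.
Next gap: 36 days. 1997-09-07 + 36 days = 1997-10-13.

1997-08-06, 1997-09-07, 1997-10-13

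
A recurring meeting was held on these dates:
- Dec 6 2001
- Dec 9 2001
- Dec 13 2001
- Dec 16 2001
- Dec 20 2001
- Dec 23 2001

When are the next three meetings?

Gaps: 3, 4, 3, 4, 3 days — not constant, but cyclic with period 2.
The events fall on every Thursday and Sunday.
Next Thursday: Dec 27 2001.
Next Sunday: Dec 30 2001.
Next Thursday: Jan 3 2002.

Dec 27 2001, Dec 30 2001, Jan 3 2002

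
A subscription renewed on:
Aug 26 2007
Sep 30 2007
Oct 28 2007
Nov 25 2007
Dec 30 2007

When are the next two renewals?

Jan 27 2008, Feb 24 2008

All Sundays; the gaps (35, 28, 28, 35) vary with month length.
This is the last Sunday of each month.
Last Sunday of January 2008: Jan 27 2008.
Last Sunday of February 2008: Feb 24 2008.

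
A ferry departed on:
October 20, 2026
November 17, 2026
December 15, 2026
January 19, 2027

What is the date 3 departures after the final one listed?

April 20, 2027

Gaps: 28, 28, 35 days — a mix of 28 and 35. Every date is a Tuesday.
Each is the 3rd Tuesday of its month.
3rd Tuesday of February 2027: February 16, 2027.
March 2027 — 3rd Tuesday is March 16, 2027.
3rd Tuesday of April 2027: April 20, 2027.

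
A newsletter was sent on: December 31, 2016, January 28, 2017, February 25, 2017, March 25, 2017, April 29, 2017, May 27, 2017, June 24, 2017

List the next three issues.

July 29, 2017; August 26, 2017; September 30, 2017

These are Saturdays with 28, 28, 28, 35, 28, 28-day gaps.
Each is the final Saturday of its month — December 31, 2016 is past the 28th, so '4th Saturday' doesn't fit.
Last Saturday of July 2017: July 29, 2017.
August 2017 ends with Saturday August 26, 2017.
September 2017 ends with Saturday September 30, 2017.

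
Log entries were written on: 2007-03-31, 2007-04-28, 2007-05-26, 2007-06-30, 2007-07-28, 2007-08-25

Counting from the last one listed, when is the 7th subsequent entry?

2008-03-29

These are Saturdays with 28, 28, 35, 28, 28-day gaps.
Each is the final Saturday of its month — 2007-03-31 is past the 28th, so '4th Saturday' doesn't fit.
Last Saturday of September 2007: 2007-09-29.
October 2007 ends with Saturday 2007-10-27.
November 2007 ends with Saturday 2007-11-24.
Last Saturday of December 2007: 2007-12-29.
January 2008 ends with Saturday 2008-01-26.
Last Saturday of February 2008: 2008-02-23.
March 2008 ends with Saturday 2008-03-29.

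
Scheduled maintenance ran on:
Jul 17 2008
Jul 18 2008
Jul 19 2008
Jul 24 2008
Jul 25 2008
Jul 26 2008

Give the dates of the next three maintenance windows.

Jul 31 2008, Aug 1 2008, Aug 2 2008

Every event lands on a Thursday or Friday or Saturday (gaps cycle 1, 1, 5, 1, 1).
So the schedule is: every Thursday, Friday and Saturday.
The following Thursday is Jul 31 2008.
The following Friday is Aug 1 2008.
The following Saturday is Aug 2 2008.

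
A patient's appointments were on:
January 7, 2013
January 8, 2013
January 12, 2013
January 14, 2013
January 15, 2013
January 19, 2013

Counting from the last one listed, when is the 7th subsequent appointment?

Every event lands on a Monday or Tuesday or Saturday (gaps cycle 1, 4, 2, 1, 4).
So the schedule is: every Monday, Tuesday and Saturday.
The following Monday is January 21, 2013.
The following Tuesday is January 22, 2013.
The following Saturday is January 26, 2013.
The following Monday is January 28, 2013.
The following Tuesday is January 29, 2013.
Next Saturday: February 2, 2013.
Next Monday: February 4, 2013.

February 4, 2013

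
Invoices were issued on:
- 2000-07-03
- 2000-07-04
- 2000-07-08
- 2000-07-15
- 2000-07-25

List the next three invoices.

Intervals are 1, 4, 7, 10 days — an arithmetic progression with common difference 3.
Next gap: 13 days. 2000-07-25 + 13 days = 2000-08-07.
Next gap: 16 days. 2000-08-07 + 16 days = 2000-08-23.
Next gap: 19 days. 2000-08-23 + 19 days = 2000-09-11.

2000-08-07, 2000-08-23, 2000-09-11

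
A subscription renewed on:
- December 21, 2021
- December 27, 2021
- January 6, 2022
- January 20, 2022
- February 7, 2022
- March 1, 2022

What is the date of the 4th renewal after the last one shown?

July 7, 2022

Gaps: 6, 10, 14, 18, 22 days — each gap is 4 larger than the previous one.
Next gap: 26 days. March 1, 2022 + 26 days = March 27, 2022.
Next gap: 30 days. March 27, 2022 + 30 days = April 26, 2022.
Next gap: 34 days. April 26, 2022 + 34 days = May 30, 2022.
Next gap: 38 days. May 30, 2022 + 38 days = July 7, 2022.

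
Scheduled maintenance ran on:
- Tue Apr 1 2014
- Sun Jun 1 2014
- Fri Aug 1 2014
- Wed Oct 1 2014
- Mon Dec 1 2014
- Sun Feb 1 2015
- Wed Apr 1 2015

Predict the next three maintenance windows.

Mon Jun 1 2015, Sat Aug 1 2015, Thu Oct 1 2015

Gaps: 61, 61, 61, 61, 62, 59 days — not constant. Every event is on the 1st of the month.
Pattern: the 1st of every 2 months.
Next: June 2015 → Mon Jun 1 2015.
Next: August 2015 → Sat Aug 1 2015.
October 2015: Thu Oct 1 2015.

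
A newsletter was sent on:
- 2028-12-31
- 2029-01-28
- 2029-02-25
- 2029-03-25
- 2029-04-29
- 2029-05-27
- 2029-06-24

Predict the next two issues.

2029-07-29, 2029-08-26

These are Sundays with 28, 28, 28, 35, 28, 28-day gaps.
Each is the final Sunday of its month — 2028-12-31 is past the 28th, so '4th Sunday' doesn't fit.
July 2029 ends with Sunday 2029-07-29.
Last Sunday of August 2029: 2029-08-26.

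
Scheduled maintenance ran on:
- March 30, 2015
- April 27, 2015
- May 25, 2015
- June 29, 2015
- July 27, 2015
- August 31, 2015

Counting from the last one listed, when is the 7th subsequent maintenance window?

March 28, 2016

These are Mondays with 28, 28, 35, 28, 35-day gaps.
Each is the final Monday of its month — March 30, 2015 is past the 28th, so '4th Monday' doesn't fit.
September 2015 ends with Monday September 28, 2015.
Last Monday of October 2015: October 26, 2015.
Last Monday of November 2015: November 30, 2015.
Last Monday of December 2015: December 28, 2015.
January 2016 ends with Monday January 25, 2016.
Last Monday of February 2016: February 29, 2016.
Last Monday of March 2016: March 28, 2016.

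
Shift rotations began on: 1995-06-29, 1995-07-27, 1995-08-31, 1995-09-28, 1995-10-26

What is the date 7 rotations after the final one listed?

1996-05-30

Every date is a Thursday; gaps 28, 35, 28, 28 days.
Each is the last Thursday of its month (at least one falls on the 29th or later, ruling out '4th Thursday').
Last Thursday of November 1995: 1995-11-30.
December 1995 ends with Thursday 1995-12-28.
Last Thursday of January 1996: 1996-01-25.
Last Thursday of February 1996: 1996-02-29.
March 1996 ends with Thursday 1996-03-28.
April 1996 ends with Thursday 1996-04-25.
Last Thursday of May 1996: 1996-05-30.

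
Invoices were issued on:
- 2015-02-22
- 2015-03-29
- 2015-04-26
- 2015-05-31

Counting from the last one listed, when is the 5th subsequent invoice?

2015-10-25

These are Sundays with 35, 28, 35-day gaps.
Each is the final Sunday of its month — 2015-03-29 is past the 28th, so '4th Sunday' doesn't fit.
June 2015 ends with Sunday 2015-06-28.
July 2015 ends with Sunday 2015-07-26.
Last Sunday of August 2015: 2015-08-30.
Last Sunday of September 2015: 2015-09-27.
October 2015 ends with Sunday 2015-10-25.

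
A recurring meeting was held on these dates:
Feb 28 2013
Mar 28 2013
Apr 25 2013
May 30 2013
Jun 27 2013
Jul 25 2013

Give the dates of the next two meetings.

Aug 29 2013, Sep 26 2013

Every date is a Thursday; gaps 28, 28, 35, 28, 28 days.
Each is the last Thursday of its month (at least one falls on the 29th or later, ruling out '4th Thursday').
August 2013 ends with Thursday Aug 29 2013.
Last Thursday of September 2013: Sep 26 2013.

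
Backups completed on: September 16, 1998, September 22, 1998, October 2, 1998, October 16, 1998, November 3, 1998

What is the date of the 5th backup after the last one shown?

April 2, 1999

Intervals are 6, 10, 14, 18 days — an arithmetic progression with common difference 4.
Next gap: 22 days. November 3, 1998 + 22 days = November 25, 1998.
Next gap: 26 days. November 25, 1998 + 26 days = December 21, 1998.
Next gap: 30 days. December 21, 1998 + 30 days = January 20, 1999.
Next gap: 34 days. January 20, 1999 + 34 days = February 23, 1999.
Next gap: 38 days. February 23, 1999 + 38 days = April 2, 1999.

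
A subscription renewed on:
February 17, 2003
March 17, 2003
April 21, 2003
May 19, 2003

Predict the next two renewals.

June 16, 2003; July 21, 2003

These are Mondays at 28- or 35-day spacing (28, 35, 28).
The pattern: 3rd Monday of the month.
June 2003 — 3rd Monday is June 16, 2003.
July 2003 — 3rd Monday is July 21, 2003.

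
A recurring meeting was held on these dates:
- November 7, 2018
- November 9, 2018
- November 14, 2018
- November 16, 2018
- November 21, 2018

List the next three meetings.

November 23, 2018; November 28, 2018; November 30, 2018

The gap pattern 2, 5, 2, 5 repeats every 2 events.
These are the Wednesdays and Fridays of each week.
The following Friday is November 23, 2018.
Next Wednesday: November 28, 2018.
The following Friday is November 30, 2018.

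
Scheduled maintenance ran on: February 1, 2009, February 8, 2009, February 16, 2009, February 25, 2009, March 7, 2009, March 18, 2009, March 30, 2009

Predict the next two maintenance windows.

The spacing grows by 1 each time: 7, 8, 9, 10, 11, 12 days.
Next gap: 13 days. March 30, 2009 + 13 days = April 12, 2009.
Next gap: 14 days. April 12, 2009 + 14 days = April 26, 2009.

April 12, 2009; April 26, 2009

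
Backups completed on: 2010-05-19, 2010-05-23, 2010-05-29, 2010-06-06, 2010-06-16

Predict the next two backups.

2010-06-28, 2010-07-12

Gaps: 4, 6, 8, 10 days — each gap is 2 larger than the previous one.
Next gap: 12 days. 2010-06-16 + 12 days = 2010-06-28.
Next gap: 14 days. 2010-06-28 + 14 days = 2010-07-12.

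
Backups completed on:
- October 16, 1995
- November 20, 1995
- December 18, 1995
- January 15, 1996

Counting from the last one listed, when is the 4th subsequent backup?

May 20, 1996

Gaps: 35, 28, 28 days — a mix of 28 and 35. Every date is a Monday.
Each is the 3rd Monday of its month.
3rd Monday of February 1996: February 19, 1996.
March 1996 — 3rd Monday is March 18, 1996.
April 1996 — 3rd Monday is April 15, 1996.
3rd Monday of May 1996: May 20, 1996.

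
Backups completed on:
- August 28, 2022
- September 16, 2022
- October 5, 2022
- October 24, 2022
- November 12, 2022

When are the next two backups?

Every event comes 19 days after the last (19, 19, 19, 19).
November 12, 2022 + 19 days = December 1, 2022.
December 1, 2022 + 19 days = December 20, 2022.

December 1, 2022; December 20, 2022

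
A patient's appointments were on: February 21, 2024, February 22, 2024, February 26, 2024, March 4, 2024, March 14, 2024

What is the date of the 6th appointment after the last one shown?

Intervals are 1, 4, 7, 10 days — an arithmetic progression with common difference 3.
Next gap: 13 days. March 14, 2024 + 13 days = March 27, 2024.
Next gap: 16 days. March 27, 2024 + 16 days = April 12, 2024.
Next gap: 19 days. April 12, 2024 + 19 days = May 1, 2024.
Next gap: 22 days. May 1, 2024 + 22 days = May 23, 2024.
Next gap: 25 days. May 23, 2024 + 25 days = June 17, 2024.
Next gap: 28 days. June 17, 2024 + 28 days = July 15, 2024.

July 15, 2024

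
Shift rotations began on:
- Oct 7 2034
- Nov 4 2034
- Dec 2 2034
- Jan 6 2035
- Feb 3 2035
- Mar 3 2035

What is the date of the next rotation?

These are Saturdays at 28- or 35-day spacing (28, 28, 35, 28, 28).
The pattern: 1st Saturday of the month.
April 2035 — 1st Saturday is Apr 7 2035.

Apr 7 2035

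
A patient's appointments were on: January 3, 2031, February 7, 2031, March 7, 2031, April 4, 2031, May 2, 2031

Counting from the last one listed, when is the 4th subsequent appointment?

September 5, 2031

Gaps: 35, 28, 28, 28 days — a mix of 28 and 35. Every date is a Friday.
Each is the 1st Friday of its month.
1st Friday of June 2031: June 6, 2031.
July 2031 — 1st Friday is July 4, 2031.
August 2031 — 1st Friday is August 1, 2031.
September 2031 — 1st Friday is September 5, 2031.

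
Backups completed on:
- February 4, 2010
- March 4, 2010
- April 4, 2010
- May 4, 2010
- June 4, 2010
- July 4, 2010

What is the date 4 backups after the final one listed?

November 4, 2010

The day-of-month is always 4 (28, 31, 30, 31, 30 days between events).
So this recurs on the 4th of each month.
August 2010: August 4, 2010.
September 2010: September 4, 2010.
Next: October 2010 → October 4, 2010.
November 2010: November 4, 2010.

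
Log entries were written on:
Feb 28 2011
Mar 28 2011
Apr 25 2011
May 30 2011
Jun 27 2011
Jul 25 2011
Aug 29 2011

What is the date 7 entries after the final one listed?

Every date is a Monday; gaps 28, 28, 35, 28, 28, 35 days.
Each is the last Monday of its month (at least one falls on the 29th or later, ruling out '4th Monday').
September 2011 ends with Monday Sep 26 2011.
Last Monday of October 2011: Oct 31 2011.
November 2011 ends with Monday Nov 28 2011.
December 2011 ends with Monday Dec 26 2011.
Last Monday of January 2012: Jan 30 2012.
Last Monday of February 2012: Feb 27 2012.
March 2012 ends with Monday Mar 26 2012.

Mar 26 2012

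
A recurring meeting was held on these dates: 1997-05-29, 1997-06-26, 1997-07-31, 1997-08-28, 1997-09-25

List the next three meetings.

1997-10-30, 1997-11-27, 1997-12-25

These are Thursdays with 28, 35, 28, 28-day gaps.
Each is the final Thursday of its month — 1997-05-29 is past the 28th, so '4th Thursday' doesn't fit.
October 1997 ends with Thursday 1997-10-30.
November 1997 ends with Thursday 1997-11-27.
December 1997 ends with Thursday 1997-12-25.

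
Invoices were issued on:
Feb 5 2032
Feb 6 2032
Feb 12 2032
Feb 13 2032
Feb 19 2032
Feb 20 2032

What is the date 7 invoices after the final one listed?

Mar 18 2032

The gap pattern 1, 6, 1, 6, 1 repeats every 2 events.
These are the Thursdays and Fridays of each week.
The following Thursday is Feb 26 2032.
Next Friday: Feb 27 2032.
Next Thursday: Mar 4 2032.
Next Friday: Mar 5 2032.
The following Thursday is Mar 11 2032.
Next Friday: Mar 12 2032.
Next Thursday: Mar 18 2032.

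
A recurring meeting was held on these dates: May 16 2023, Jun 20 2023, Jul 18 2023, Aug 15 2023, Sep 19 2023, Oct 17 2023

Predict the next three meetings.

Nov 21 2023, Dec 19 2023, Jan 16 2024

Gaps: 35, 28, 28, 35, 28 days — a mix of 28 and 35. Every date is a Tuesday.
Each is the 3rd Tuesday of its month.
3rd Tuesday of November 2023: Nov 21 2023.
December 2023 — 3rd Tuesday is Dec 19 2023.
3rd Tuesday of January 2024: Jan 16 2024.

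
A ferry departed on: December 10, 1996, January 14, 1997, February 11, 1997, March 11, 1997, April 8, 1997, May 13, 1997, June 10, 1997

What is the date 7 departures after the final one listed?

January 13, 1998

Gaps: 35, 28, 28, 28, 35, 28 days — a mix of 28 and 35. Every date is a Tuesday.
Each is the 2nd Tuesday of its month.
July 1997 — 2nd Tuesday is July 8, 1997.
2nd Tuesday of August 1997: August 12, 1997.
2nd Tuesday of September 1997: September 9, 1997.
October 1997 — 2nd Tuesday is October 14, 1997.
November 1997 — 2nd Tuesday is November 11, 1997.
December 1997 — 2nd Tuesday is December 9, 1997.
2nd Tuesday of January 1998: January 13, 1998.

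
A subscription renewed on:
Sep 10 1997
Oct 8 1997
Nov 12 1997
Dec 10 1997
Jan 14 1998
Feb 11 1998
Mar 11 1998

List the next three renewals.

Apr 8 1998, May 13 1998, Jun 10 1998

These are Wednesdays at 28- or 35-day spacing (28, 35, 28, 35, 28, 28).
The pattern: 2nd Wednesday of the month.
April 1998 — 2nd Wednesday is Apr 8 1998.
May 1998 — 2nd Wednesday is May 13 1998.
June 1998 — 2nd Wednesday is Jun 10 1998.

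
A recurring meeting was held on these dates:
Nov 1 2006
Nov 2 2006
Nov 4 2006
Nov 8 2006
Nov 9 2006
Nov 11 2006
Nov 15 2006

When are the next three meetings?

Nov 16 2006, Nov 18 2006, Nov 22 2006

Gaps: 1, 2, 4, 1, 2, 4 days — not constant, but cyclic with period 3.
The events fall on every Wednesday, Thursday and Saturday.
The following Thursday is Nov 16 2006.
The following Saturday is Nov 18 2006.
Next Wednesday: Nov 22 2006.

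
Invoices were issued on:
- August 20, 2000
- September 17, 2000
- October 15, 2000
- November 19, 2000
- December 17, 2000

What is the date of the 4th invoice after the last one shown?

April 15, 2001

All dates are Sundays, 28, 28, 35, 28 days apart.
Specifically, the 3rd Sunday of each month.
January 2001 — 3rd Sunday is January 21, 2001.
3rd Sunday of February 2001: February 18, 2001.
3rd Sunday of March 2001: March 18, 2001.
3rd Sunday of April 2001: April 15, 2001.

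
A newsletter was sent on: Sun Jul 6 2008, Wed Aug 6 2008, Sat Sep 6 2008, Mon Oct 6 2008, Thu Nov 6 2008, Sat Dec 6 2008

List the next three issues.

Each date is the 6th; the gaps (31, 31, 30, 31, 30) track the month lengths.
The rule is the 6th of each month.
January 2009: Tue Jan 6 2009.
February 2009: Fri Feb 6 2009.
Next: March 2009 → Fri Mar 6 2009.

Tue Jan 6 2009, Fri Feb 6 2009, Fri Mar 6 2009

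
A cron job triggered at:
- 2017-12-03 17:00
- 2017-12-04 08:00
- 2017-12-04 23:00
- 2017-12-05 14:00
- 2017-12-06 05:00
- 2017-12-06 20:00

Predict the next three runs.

Spacing: 15, 15, 15, 15, 15 h — constant 15 h.
2017-12-06 20:00 + 15 h = 2017-12-07 11:00.
2017-12-07 11:00 + 15 h = 2017-12-08 02:00.
2017-12-08 02:00 + 15 h = 2017-12-08 17:00.

2017-12-07 11:00, 2017-12-08 02:00, 2017-12-08 17:00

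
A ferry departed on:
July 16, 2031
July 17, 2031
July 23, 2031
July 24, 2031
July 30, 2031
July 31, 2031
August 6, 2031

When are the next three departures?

August 7, 2031; August 13, 2031; August 14, 2031

Gaps: 1, 6, 1, 6, 1, 6 days — not constant, but cyclic with period 2.
The events fall on every Wednesday and Thursday.
The following Thursday is August 7, 2031.
Next Wednesday: August 13, 2031.
The following Thursday is August 14, 2031.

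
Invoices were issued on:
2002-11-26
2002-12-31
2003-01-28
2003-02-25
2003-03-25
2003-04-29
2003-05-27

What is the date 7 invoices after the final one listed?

These are Tuesdays with 35, 28, 28, 28, 35, 28-day gaps.
Each is the final Tuesday of its month — 2002-12-31 is past the 28th, so '4th Tuesday' doesn't fit.
June 2003 ends with Tuesday 2003-06-24.
Last Tuesday of July 2003: 2003-07-29.
August 2003 ends with Tuesday 2003-08-26.
September 2003 ends with Tuesday 2003-09-30.
October 2003 ends with Tuesday 2003-10-28.
November 2003 ends with Tuesday 2003-11-25.
Last Tuesday of December 2003: 2003-12-30.

2003-12-30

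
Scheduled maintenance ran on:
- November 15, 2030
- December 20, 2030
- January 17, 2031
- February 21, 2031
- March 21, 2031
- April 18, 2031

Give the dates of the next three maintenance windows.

Gaps: 35, 28, 35, 28, 28 days — a mix of 28 and 35. Every date is a Friday.
Each is the 3rd Friday of its month.
May 2031 — 3rd Friday is May 16, 2031.
June 2031 — 3rd Friday is June 20, 2031.
July 2031 — 3rd Friday is July 18, 2031.

May 16, 2031; June 20, 2031; July 18, 2031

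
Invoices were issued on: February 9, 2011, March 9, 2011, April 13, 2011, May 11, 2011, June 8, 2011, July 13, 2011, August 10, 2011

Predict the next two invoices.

September 14, 2011; October 12, 2011

All dates are Wednesdays, 28, 35, 28, 28, 35, 28 days apart.
Specifically, the 2nd Wednesday of each month.
September 2011 — 2nd Wednesday is September 14, 2011.
October 2011 — 2nd Wednesday is October 12, 2011.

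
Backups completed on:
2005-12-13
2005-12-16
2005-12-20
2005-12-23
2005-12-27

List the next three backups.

2005-12-30, 2006-01-03, 2006-01-06

Every event lands on a Tuesday or Friday (gaps cycle 3, 4, 3, 4).
So the schedule is: every Tuesday and Friday.
Next Friday: 2005-12-30.
Next Tuesday: 2006-01-03.
The following Friday is 2006-01-06.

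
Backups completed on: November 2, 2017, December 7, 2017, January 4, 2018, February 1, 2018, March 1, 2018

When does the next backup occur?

Gaps: 35, 28, 28, 28 days — a mix of 28 and 35. Every date is a Thursday.
Each is the 1st Thursday of its month.
1st Thursday of April 2018: April 5, 2018.

April 5, 2018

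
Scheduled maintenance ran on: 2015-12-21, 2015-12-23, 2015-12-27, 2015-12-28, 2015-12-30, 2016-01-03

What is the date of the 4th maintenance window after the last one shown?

2016-01-11

Every event lands on a Monday or Wednesday or Sunday (gaps cycle 2, 4, 1, 2, 4).
So the schedule is: every Monday, Wednesday and Sunday.
The following Monday is 2016-01-04.
The following Wednesday is 2016-01-06.
The following Sunday is 2016-01-10.
The following Monday is 2016-01-11.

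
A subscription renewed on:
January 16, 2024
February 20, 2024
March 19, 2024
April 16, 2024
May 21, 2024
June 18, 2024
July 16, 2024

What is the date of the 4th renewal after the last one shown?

All dates are Tuesdays, 35, 28, 28, 35, 28, 28 days apart.
Specifically, the 3rd Tuesday of each month.
August 2024 — 3rd Tuesday is August 20, 2024.
September 2024 — 3rd Tuesday is September 17, 2024.
3rd Tuesday of October 2024: October 15, 2024.
3rd Tuesday of November 2024: November 19, 2024.

November 19, 2024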